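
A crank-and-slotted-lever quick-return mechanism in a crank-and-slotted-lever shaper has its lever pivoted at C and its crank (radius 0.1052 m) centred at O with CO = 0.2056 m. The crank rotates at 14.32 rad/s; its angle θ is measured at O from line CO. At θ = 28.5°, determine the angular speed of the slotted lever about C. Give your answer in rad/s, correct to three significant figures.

4.71

ω = 14.32 rad/s
Crank pin A relative to C: A = (d + r cosθ, r sinθ); lever angle φ = atan2(r sinθ, d + r cosθ).
Differentiating tanφ: φ̇ = rω(d cosθ + r)/(d² + r² + 2dr cosθ).
d² + r² + 2dr cosθ = |CA|² = 0.0913545 m²;  d cosθ + r = +0.28588 m.
|ω_lever| = |0.1052·14.32·+0.28588| / 0.0913545 = 4.7143 rad/s.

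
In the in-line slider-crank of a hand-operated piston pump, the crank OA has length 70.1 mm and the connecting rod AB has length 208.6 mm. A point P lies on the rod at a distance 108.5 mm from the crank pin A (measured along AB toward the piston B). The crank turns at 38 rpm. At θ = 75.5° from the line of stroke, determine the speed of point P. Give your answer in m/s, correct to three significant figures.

0.285

ω = 3.979 rad/s.  Crank-pin speed |V_A| = rω = 0.27895 m/s, perpendicular to OA.
Rod angle: sinφ = −(r/L) sinθ ⇒ φ = -18.987°; ω_rod = −rω cosθ/√(L²−r²sin²θ) = -0.35409 rad/s.
V_P = V_A + ω_rod × AP, with AP = 0.1085 m along the rod.
Components: V_Px = −rω sinθ − a·ω_rod·sinφ = -0.28257 m/s;  V_Py = rω cosθ + a·ω_rod·cosφ = +0.033516 m/s.
|V_P| = √(V_Px² + V_Py²) = 0.28455 m/s.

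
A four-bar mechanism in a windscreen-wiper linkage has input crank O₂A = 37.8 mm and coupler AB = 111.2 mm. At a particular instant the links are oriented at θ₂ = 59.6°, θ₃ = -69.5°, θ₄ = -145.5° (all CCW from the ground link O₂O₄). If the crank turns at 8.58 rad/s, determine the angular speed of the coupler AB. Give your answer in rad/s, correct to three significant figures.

1.28

ω₂ = 8.58 rad/s
Differentiating the loop-closure r₂e^{iθ₂}+r₃e^{iθ₃}=r₁+r₄e^{iθ₄} gives r₂ω₂e^{iθ₂}+r₃ω₃e^{iθ₃}=r₄ω₄e^{iθ₄}.
Eliminating the other unknown: ω₃ = r₂ω₂ sin(θ₄−θ₂) / [r₃ sin(θ₃−θ₄)].
Numerator sine = +0.42420; denominator sine = +0.97030.
Result = 0.0378·8.58·(+0.42420) / (0.1112·(+0.97030)) = +1.2751 rad/s; magnitude 1.2751 rad/s.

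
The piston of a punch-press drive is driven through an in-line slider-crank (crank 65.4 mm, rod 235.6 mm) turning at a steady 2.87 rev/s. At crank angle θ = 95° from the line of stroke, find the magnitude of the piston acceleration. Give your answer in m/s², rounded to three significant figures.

7.90

ω = 2π·2.87 = 18.03 rad/s
x(θ) = r cosθ + √(L² − r² sin²θ); with ω constant, a = ω²·d²x/dθ².
d²x/dθ² = −r cosθ − r²(cos2θ)/√u − r⁴ sin²2θ/(4u^{3/2}),  u = L² − r² sin²θ = 0.0512627 m².
Substituting r = 0.0654 m, L = 0.2356 m, θ = 95°: d²x/dθ² = +0.024292 m.
a = ω²·d²x/dθ² = (18.03)²·(+0.024292) = +7.8993 m/s²;  |a| = 7.8993 m/s².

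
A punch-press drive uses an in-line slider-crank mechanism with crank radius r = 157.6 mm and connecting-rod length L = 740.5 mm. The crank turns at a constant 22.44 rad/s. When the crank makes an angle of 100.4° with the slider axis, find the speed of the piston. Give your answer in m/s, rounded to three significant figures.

3.34

ω = 22.44 rad/s
For an in-line slider-crank, x = r cosθ + √(L² − r² sin²θ), so v = −rω sinθ·[1 + r cosθ/√(L² − r² sin²θ)].
With r = 0.1576 m, L = 0.7405 m, θ = 100.4°: √(L² − r² sin²θ) = 0.72409 m.
v = −0.1576·22.44·0.98357·[1 + 0.1576·-0.18052/0.72409] = -3.3418 m/s.
|v| = 3.3418 m/s.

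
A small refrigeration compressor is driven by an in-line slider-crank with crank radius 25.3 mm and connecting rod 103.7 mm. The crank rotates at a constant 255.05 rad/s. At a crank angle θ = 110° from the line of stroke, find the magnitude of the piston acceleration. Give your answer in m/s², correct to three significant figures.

ω = 255.1 rad/s
x(θ) = r cosθ + √(L² − r² sin²θ); with ω constant, a = ω²·d²x/dθ².
d²x/dθ² = −r cosθ − r²(cos2θ)/√u − r⁴ sin²2θ/(4u^{3/2}),  u = L² − r² sin²θ = 0.0101885 m².
Substituting r = 0.0253 m, L = 0.1037 m, θ = 110°: d²x/dθ² = +0.01347 m.
a = ω²·d²x/dθ² = (255.1)²·(+0.01347) = +876.22 m/s²;  |a| = 876.22 m/s².

876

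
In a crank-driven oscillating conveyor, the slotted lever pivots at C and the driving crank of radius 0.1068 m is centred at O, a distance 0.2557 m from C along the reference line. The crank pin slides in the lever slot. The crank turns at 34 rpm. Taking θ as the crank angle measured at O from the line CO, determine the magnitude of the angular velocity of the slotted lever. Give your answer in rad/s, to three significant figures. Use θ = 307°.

ω = 3.56 rad/s (from 34 rpm).
Crank pin A relative to C: A = (d + r cosθ, r sinθ); lever angle φ = atan2(r sinθ, d + r cosθ).
Differentiating tanφ: φ̇ = rω(d cosθ + r)/(d² + r² + 2dr cosθ).
d² + r² + 2dr cosθ = |CA|² = 0.109658 m²;  d cosθ + r = +0.26068 m.
|ω_lever| = |0.1068·3.56·+0.26068| / 0.109658 = 0.90396 rad/s.

0.904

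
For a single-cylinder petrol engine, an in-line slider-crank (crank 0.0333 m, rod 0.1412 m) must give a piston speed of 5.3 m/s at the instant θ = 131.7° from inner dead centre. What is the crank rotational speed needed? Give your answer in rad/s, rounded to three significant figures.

254

For an in-line slider-crank, |v_piston| = rω|sinθ|·[1 + r cosθ/√(L² − r² sin²θ)].
With r = 0.0333 m, L = 0.1412 m, θ = 131.7°: the bracketed kinematic factor |dx/dθ| = 0.0209 m.
ω = v/|dx/dθ| = 5.3/0.0209 = 253.58 rad/s.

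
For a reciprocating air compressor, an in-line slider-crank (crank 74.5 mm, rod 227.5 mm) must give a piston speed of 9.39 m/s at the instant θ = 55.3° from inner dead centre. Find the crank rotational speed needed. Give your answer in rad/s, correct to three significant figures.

For an in-line slider-crank, |v_piston| = rω|sinθ|·[1 + r cosθ/√(L² − r² sin²θ)].
With r = 0.0745 m, L = 0.2275 m, θ = 55.3°: the bracketed kinematic factor |dx/dθ| = 0.073106 m.
ω = v/|dx/dθ| = 9.39/0.073106 = 128.44 rad/s.

128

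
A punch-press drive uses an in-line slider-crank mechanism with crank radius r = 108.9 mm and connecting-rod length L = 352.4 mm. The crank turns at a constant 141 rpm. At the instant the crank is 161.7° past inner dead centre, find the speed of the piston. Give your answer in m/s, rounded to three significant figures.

0.356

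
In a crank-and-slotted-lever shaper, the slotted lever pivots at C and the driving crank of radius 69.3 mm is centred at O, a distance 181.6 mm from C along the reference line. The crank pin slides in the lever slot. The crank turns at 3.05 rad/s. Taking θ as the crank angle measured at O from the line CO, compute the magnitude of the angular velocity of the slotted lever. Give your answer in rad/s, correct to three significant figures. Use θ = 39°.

0.776

ω = 3.05 rad/s
Crank pin A relative to C: A = (d + r cosθ, r sinθ); lever angle φ = atan2(r sinθ, d + r cosθ).
Differentiating tanφ: φ̇ = rω(d cosθ + r)/(d² + r² + 2dr cosθ).
d² + r² + 2dr cosθ = |CA|² = 0.0573416 m²;  d cosθ + r = +0.21043 m.
|ω_lever| = |0.0693·3.05·+0.21043| / 0.0573416 = 0.77566 rad/s.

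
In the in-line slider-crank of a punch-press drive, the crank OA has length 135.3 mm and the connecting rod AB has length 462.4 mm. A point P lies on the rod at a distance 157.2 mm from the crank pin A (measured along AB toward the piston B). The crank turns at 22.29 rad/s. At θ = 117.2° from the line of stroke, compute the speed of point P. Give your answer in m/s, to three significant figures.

ω = 22.29 rad/s.  Crank-pin speed |V_A| = rω = 3.0158 m/s, perpendicular to OA.
Rod angle: sinφ = −(r/L) sinθ ⇒ φ = -15.085°; ω_rod = −rω cosθ/√(L²−r²sin²θ) = +3.0876 rad/s.
V_P = V_A + ω_rod × AP, with AP = 0.1572 m along the rod.
Components: V_Px = −rω sinθ − a·ω_rod·sinφ = -2.556 m/s;  V_Py = rω cosθ + a·ω_rod·cosφ = -0.90988 m/s.
|V_P| = √(V_Px² + V_Py²) = 2.7131 m/s.

2.71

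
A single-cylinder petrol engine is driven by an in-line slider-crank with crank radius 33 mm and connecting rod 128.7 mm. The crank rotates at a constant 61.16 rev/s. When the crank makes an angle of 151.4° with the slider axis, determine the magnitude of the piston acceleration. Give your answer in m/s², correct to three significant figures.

ω = 2π·61.2 = 384.3 rad/s
x(θ) = r cosθ + √(L² − r² sin²θ); with ω constant, a = ω²·d²x/dθ².
d²x/dθ² = −r cosθ − r²(cos2θ)/√u − r⁴ sin²2θ/(4u^{3/2}),  u = L² − r² sin²θ = 0.0163142 m².
Substituting r = 0.033 m, L = 0.1287 m, θ = 151.4°: d²x/dθ² = +0.024254 m.
a = ω²·d²x/dθ² = (384.3)²·(+0.024254) = +3581.7 m/s²;  |a| = 3581.7 m/s².

3580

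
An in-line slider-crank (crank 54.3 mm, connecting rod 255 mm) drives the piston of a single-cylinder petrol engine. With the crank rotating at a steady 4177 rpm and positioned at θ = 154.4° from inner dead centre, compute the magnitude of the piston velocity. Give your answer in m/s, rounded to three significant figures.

ω = 2π·4177/60 = 437.4 rad/s
For an in-line slider-crank, x = r cosθ + √(L² − r² sin²θ), so v = −rω sinθ·[1 + r cosθ/√(L² − r² sin²θ)].
With r = 0.0543 m, L = 0.255 m, θ = 154.4°: √(L² − r² sin²θ) = 0.25392 m.
v = −0.0543·437.4·0.43209·[1 + 0.0543·-0.90183/0.25392] = -8.2835 m/s.
|v| = 8.2835 m/s.

8.28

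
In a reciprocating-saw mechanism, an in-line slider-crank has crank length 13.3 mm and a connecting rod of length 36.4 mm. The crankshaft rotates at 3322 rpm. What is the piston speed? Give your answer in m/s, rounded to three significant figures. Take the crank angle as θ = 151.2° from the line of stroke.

ω = 2π·3322/60 = 347.9 rad/s
For an in-line slider-crank, x = r cosθ + √(L² − r² sin²θ), so v = −rω sinθ·[1 + r cosθ/√(L² − r² sin²θ)].
With r = 0.0133 m, L = 0.0364 m, θ = 151.2°: √(L² − r² sin²θ) = 0.035832 m.
v = −0.0133·347.9·0.48175·[1 + 0.0133·-0.87631/0.035832] = -1.504 m/s.
|v| = 1.504 m/s.

1.50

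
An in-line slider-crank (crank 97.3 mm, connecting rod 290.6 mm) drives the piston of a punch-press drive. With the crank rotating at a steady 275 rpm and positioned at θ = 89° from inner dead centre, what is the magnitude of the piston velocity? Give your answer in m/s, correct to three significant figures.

2.82

ω = 2π·275/60 = 28.8 rad/s
For an in-line slider-crank, x = r cosθ + √(L² − r² sin²θ), so v = −rω sinθ·[1 + r cosθ/√(L² − r² sin²θ)].
With r = 0.0973 m, L = 0.2906 m, θ = 89°: √(L² − r² sin²θ) = 0.27383 m.
v = −0.0973·28.8·0.99985·[1 + 0.0973·0.01745/0.27383] = -2.819 m/s.
|v| = 2.819 m/s.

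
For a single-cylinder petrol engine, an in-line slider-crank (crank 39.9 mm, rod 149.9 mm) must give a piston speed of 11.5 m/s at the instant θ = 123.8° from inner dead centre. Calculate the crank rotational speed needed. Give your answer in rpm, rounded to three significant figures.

3910

For an in-line slider-crank, |v_piston| = rω|sinθ|·[1 + r cosθ/√(L² − r² sin²θ)].
With r = 0.0399 m, L = 0.1499 m, θ = 123.8°: the bracketed kinematic factor |dx/dθ| = 0.028122 m.
ω = v/|dx/dθ| = 11.5/0.028122 = 408.93 rad/s.
N = 60ω/(2π) = 3905 rpm.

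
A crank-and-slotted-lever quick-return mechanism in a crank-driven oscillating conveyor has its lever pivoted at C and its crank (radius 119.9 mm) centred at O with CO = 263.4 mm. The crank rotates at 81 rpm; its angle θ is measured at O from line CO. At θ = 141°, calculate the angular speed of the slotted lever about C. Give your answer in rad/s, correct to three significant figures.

ω = 8.482 rad/s (from 81 rpm).
Crank pin A relative to C: A = (d + r cosθ, r sinθ); lever angle φ = atan2(r sinθ, d + r cosθ).
Differentiating tanφ: φ̇ = rω(d cosθ + r)/(d² + r² + 2dr cosθ).
d² + r² + 2dr cosθ = |CA|² = 0.0346685 m²;  d cosθ + r = -0.0848 m.
|ω_lever| = |0.1199·8.482·-0.0848| / 0.0346685 = 2.4877 rad/s.

2.49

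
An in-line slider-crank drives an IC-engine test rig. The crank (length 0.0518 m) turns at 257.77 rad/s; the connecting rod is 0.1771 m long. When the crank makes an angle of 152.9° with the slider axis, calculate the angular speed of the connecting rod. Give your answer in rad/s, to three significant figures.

67.7

ω = 257.8 rad/s
The rod makes angle φ with the slider axis where L sinφ = r sinθ; differentiating, L cosφ·φ̇ = r ω cosθ.
L cosφ = √(L² − r² sin²θ) = 0.17552 m.
|ω_rod| = r ω |cosθ| / √(L² − r² sin²θ) = 0.0518·257.8·0.89021/0.17552 = 67.722 rad/s.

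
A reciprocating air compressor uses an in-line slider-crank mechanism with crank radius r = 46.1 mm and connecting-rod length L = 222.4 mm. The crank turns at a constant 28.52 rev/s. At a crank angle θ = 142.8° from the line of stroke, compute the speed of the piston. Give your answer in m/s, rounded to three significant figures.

4.16

ω = 2π·28.5 = 179.2 rad/s
For an in-line slider-crank, x = r cosθ + √(L² − r² sin²θ), so v = −rω sinθ·[1 + r cosθ/√(L² − r² sin²θ)].
With r = 0.0461 m, L = 0.2224 m, θ = 142.8°: √(L² − r² sin²θ) = 0.22065 m.
v = −0.0461·179.2·0.60460·[1 + 0.0461·-0.79653/0.22065] = -4.1634 m/s.
|v| = 4.1634 m/s.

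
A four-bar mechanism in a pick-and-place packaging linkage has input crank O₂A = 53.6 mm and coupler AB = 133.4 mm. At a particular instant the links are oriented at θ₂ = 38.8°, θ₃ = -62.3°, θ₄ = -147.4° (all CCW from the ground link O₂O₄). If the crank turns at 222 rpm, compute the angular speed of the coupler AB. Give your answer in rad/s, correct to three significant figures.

1.01

ω₂ = 23.25 rad/s (from 222 rpm).
Differentiating the loop-closure r₂e^{iθ₂}+r₃e^{iθ₃}=r₁+r₄e^{iθ₄} gives r₂ω₂e^{iθ₂}+r₃ω₃e^{iθ₃}=r₄ω₄e^{iθ₄}.
Eliminating the other unknown: ω₃ = r₂ω₂ sin(θ₄−θ₂) / [r₃ sin(θ₃−θ₄)].
Numerator sine = +0.10800; denominator sine = +0.99635.
Result = 0.0536·23.25·(+0.10800) / (0.1334·(+0.99635)) = +1.0125 rad/s; magnitude 1.0125 rad/s.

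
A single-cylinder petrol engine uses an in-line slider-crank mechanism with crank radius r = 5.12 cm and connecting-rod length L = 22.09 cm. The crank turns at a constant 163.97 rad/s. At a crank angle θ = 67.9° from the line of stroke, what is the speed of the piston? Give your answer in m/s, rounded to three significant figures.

ω = 164 rad/s
For an in-line slider-crank, x = r cosθ + √(L² − r² sin²θ), so v = −rω sinθ·[1 + r cosθ/√(L² − r² sin²θ)].
With r = 0.0512 m, L = 0.2209 m, θ = 67.9°: √(L² − r² sin²θ) = 0.21575 m.
v = −0.0512·164·0.92653·[1 + 0.0512·0.37622/0.21575] = -8.4729 m/s.
|v| = 8.4729 m/s.

8.47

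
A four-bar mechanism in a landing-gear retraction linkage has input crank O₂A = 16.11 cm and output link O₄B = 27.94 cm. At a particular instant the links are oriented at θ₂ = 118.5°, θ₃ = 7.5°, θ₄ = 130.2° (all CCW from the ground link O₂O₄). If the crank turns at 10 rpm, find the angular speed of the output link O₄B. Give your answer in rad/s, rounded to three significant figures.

0.670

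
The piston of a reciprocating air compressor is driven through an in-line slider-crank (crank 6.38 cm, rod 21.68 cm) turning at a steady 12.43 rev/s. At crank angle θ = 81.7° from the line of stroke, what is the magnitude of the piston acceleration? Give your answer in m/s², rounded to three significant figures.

ω = 2π·12.4 = 78.1 rad/s
x(θ) = r cosθ + √(L² − r² sin²θ); with ω constant, a = ω²·d²x/dθ².
d²x/dθ² = −r cosθ − r²(cos2θ)/√u − r⁴ sin²2θ/(4u^{3/2}),  u = L² − r² sin²θ = 0.0430166 m².
Substituting r = 0.0638 m, L = 0.2168 m, θ = 81.7°: d²x/dθ² = +0.0095598 m.
a = ω²·d²x/dθ² = (78.1)²·(+0.0095598) = +58.311 m/s²;  |a| = 58.311 m/s².

58.3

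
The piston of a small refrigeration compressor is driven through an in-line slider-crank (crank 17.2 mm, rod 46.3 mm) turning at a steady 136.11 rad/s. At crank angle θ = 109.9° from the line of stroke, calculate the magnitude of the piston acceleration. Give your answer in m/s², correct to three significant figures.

203

ω = 136.1 rad/s
x(θ) = r cosθ + √(L² − r² sin²θ); with ω constant, a = ω²·d²x/dθ².
d²x/dθ² = −r cosθ − r²(cos2θ)/√u − r⁴ sin²2θ/(4u^{3/2}),  u = L² − r² sin²θ = 0.00188213 m².
Substituting r = 0.0172 m, L = 0.0463 m, θ = 109.9°: d²x/dθ² = +0.010984 m.
a = ω²·d²x/dθ² = (136.1)²·(+0.010984) = +203.49 m/s²;  |a| = 203.49 m/s².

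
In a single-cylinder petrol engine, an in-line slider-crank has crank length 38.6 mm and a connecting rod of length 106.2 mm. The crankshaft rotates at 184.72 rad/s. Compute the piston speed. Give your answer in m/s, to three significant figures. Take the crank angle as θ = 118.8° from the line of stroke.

ω = 184.7 rad/s
For an in-line slider-crank, x = r cosθ + √(L² − r² sin²θ), so v = −rω sinθ·[1 + r cosθ/√(L² − r² sin²θ)].
With r = 0.0386 m, L = 0.1062 m, θ = 118.8°: √(L² − r² sin²θ) = 0.10067 m.
v = −0.0386·184.7·0.87631·[1 + 0.0386·-0.48175/0.10067] = -5.0941 m/s.
|v| = 5.0941 m/s.

5.09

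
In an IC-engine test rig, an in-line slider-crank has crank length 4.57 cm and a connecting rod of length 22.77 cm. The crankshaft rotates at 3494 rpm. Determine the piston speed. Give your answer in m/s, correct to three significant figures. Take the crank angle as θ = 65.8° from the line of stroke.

16.5

ω = 2π·3494/60 = 365.9 rad/s
For an in-line slider-crank, x = r cosθ + √(L² − r² sin²θ), so v = −rω sinθ·[1 + r cosθ/√(L² − r² sin²θ)].
With r = 0.0457 m, L = 0.2277 m, θ = 65.8°: √(L² − r² sin²θ) = 0.22385 m.
v = −0.0457·365.9·0.91212·[1 + 0.0457·0.40992/0.22385] = -16.528 m/s.
|v| = 16.528 m/s.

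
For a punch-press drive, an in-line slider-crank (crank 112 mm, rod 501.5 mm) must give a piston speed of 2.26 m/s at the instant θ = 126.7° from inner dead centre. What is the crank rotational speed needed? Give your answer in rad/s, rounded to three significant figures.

29.1

For an in-line slider-crank, |v_piston| = rω|sinθ|·[1 + r cosθ/√(L² − r² sin²θ)].
With r = 0.112 m, L = 0.5015 m, θ = 126.7°: the bracketed kinematic factor |dx/dθ| = 0.077617 m.
ω = v/|dx/dθ| = 2.26/0.077617 = 29.117 rad/s.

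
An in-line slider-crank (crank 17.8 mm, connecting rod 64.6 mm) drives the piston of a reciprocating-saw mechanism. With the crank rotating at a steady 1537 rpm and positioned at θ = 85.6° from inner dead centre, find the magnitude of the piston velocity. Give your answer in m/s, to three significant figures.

2.92

ω = 2π·1537/60 = 161 rad/s
For an in-line slider-crank, x = r cosθ + √(L² − r² sin²θ), so v = −rω sinθ·[1 + r cosθ/√(L² − r² sin²θ)].
With r = 0.0178 m, L = 0.0646 m, θ = 85.6°: √(L² − r² sin²θ) = 0.062114 m.
v = −0.0178·161·0.99705·[1 + 0.0178·0.07672/0.062114] = -2.9193 m/s.
|v| = 2.9193 m/s.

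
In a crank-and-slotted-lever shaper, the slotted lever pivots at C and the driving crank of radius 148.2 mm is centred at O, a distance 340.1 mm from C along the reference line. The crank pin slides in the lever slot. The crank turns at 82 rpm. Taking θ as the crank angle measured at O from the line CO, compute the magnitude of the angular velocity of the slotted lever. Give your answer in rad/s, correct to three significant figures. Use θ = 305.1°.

ω = 8.587 rad/s (from 82 rpm).
Crank pin A relative to C: A = (d + r cosθ, r sinθ); lever angle φ = atan2(r sinθ, d + r cosθ).
Differentiating tanφ: φ̇ = rω(d cosθ + r)/(d² + r² + 2dr cosθ).
d² + r² + 2dr cosθ = |CA|² = 0.195595 m²;  d cosθ + r = +0.34376 m.
|ω_lever| = |0.1482·8.587·+0.34376| / 0.195595 = 2.2366 rad/s.

2.24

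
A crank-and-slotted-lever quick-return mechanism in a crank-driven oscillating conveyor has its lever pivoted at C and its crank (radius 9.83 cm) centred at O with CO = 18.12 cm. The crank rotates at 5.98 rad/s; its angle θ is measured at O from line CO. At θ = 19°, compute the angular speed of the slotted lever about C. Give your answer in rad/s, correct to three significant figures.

ω = 5.98 rad/s
Crank pin A relative to C: A = (d + r cosθ, r sinθ); lever angle φ = atan2(r sinθ, d + r cosθ).
Differentiating tanφ: φ̇ = rω(d cosθ + r)/(d² + r² + 2dr cosθ).
d² + r² + 2dr cosθ = |CA|² = 0.0761794 m²;  d cosθ + r = +0.26963 m.
|ω_lever| = |0.0983·5.98·+0.26963| / 0.0761794 = 2.0806 rad/s.

2.08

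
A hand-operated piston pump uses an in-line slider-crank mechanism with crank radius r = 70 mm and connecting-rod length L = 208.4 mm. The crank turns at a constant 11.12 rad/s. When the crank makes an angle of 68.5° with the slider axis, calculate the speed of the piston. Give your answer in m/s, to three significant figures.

0.818

ω = 11.12 rad/s
For an in-line slider-crank, x = r cosθ + √(L² − r² sin²θ), so v = −rω sinθ·[1 + r cosθ/√(L² − r² sin²θ)].
With r = 0.07 m, L = 0.2084 m, θ = 68.5°: √(L² − r² sin²θ) = 0.19796 m.
v = −0.07·11.12·0.93042·[1 + 0.07·0.36650/0.19796] = -0.8181 m/s.
|v| = 0.8181 m/s.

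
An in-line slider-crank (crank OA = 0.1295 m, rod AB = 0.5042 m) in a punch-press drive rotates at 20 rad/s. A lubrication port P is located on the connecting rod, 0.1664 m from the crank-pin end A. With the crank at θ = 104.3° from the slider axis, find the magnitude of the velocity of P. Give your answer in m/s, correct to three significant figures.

2.49

ω = 20 rad/s.  Crank-pin speed |V_A| = rω = 2.59 m/s, perpendicular to OA.
Rod angle: sinφ = −(r/L) sinθ ⇒ φ = -14.412°; ω_rod = −rω cosθ/√(L²−r²sin²θ) = +1.31 rad/s.
V_P = V_A + ω_rod × AP, with AP = 0.1664 m along the rod.
Components: V_Px = −rω sinθ − a·ω_rod·sinφ = -2.4555 m/s;  V_Py = rω cosθ + a·ω_rod·cosφ = -0.4286 m/s.
|V_P| = √(V_Px² + V_Py²) = 2.4926 m/s.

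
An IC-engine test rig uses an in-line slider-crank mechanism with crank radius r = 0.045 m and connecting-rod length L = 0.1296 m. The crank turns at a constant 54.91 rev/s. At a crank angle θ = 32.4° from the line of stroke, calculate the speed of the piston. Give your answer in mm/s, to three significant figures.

10800

ω = 2π·54.9 = 345 rad/s
For an in-line slider-crank, x = r cosθ + √(L² − r² sin²θ), so v = −rω sinθ·[1 + r cosθ/√(L² − r² sin²θ)].
With r = 0.045 m, L = 0.1296 m, θ = 32.4°: √(L² − r² sin²θ) = 0.12734 m.
v = −0.045·345·0.53583·[1 + 0.045·0.84433/0.12734] = -10.801 m/s.
|v| = 10.801 m/s = 10801 mm/s.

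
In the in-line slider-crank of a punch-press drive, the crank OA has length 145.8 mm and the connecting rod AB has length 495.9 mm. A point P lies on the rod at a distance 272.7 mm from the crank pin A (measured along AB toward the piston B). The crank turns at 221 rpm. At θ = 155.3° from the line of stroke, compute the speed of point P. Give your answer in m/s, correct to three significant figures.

1.83

ω = 23.14 rad/s.  Crank-pin speed |V_A| = rω = 3.3743 m/s, perpendicular to OA.
Rod angle: sinφ = −(r/L) sinθ ⇒ φ = -7.057°; ω_rod = −rω cosθ/√(L²−r²sin²θ) = +6.229 rad/s.
V_P = V_A + ω_rod × AP, with AP = 0.2727 m along the rod.
Components: V_Px = −rω sinθ − a·ω_rod·sinφ = -1.2013 m/s;  V_Py = rω cosθ + a·ω_rod·cosφ = -1.3798 m/s.
|V_P| = √(V_Px² + V_Py²) = 1.8295 m/s.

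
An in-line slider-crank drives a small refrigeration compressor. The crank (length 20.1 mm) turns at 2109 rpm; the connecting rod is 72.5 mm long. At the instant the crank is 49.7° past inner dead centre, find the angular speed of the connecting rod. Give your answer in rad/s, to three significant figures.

ω = 220.9 rad/s (converted from 2109 rpm).
The rod makes angle φ with the slider axis where L sinφ = r sinθ; differentiating, L cosφ·φ̇ = r ω cosθ.
L cosφ = √(L² − r² sin²θ) = 0.070861 m.
|ω_rod| = r ω |cosθ| / √(L² − r² sin²θ) = 0.0201·220.9·0.64679/0.070861 = 40.519 rad/s.

40.5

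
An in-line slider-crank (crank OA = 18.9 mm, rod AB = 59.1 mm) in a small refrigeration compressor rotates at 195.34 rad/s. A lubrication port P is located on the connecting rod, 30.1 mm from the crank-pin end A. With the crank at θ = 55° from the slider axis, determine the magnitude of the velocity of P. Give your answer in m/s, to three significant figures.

3.48

ω = 195.3 rad/s.  Crank-pin speed |V_A| = rω = 3.6919 m/s, perpendicular to OA.
Rod angle: sinφ = −(r/L) sinθ ⇒ φ = -15.187°; ω_rod = −rω cosθ/√(L²−r²sin²θ) = -37.127 rad/s.
V_P = V_A + ω_rod × AP, with AP = 0.0301 m along the rod.
Components: V_Px = −rω sinθ − a·ω_rod·sinφ = -3.317 m/s;  V_Py = rω cosθ + a·ω_rod·cosφ = +1.0391 m/s.
|V_P| = √(V_Px² + V_Py²) = 3.4759 m/s.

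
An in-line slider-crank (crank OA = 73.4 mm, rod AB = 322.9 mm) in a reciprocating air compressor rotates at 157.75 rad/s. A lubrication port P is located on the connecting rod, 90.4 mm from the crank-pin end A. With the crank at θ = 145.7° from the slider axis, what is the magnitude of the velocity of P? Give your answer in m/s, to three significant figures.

ω = 157.8 rad/s.  Crank-pin speed |V_A| = rω = 11.579 m/s, perpendicular to OA.
Rod angle: sinφ = −(r/L) sinθ ⇒ φ = -7.360°; ω_rod = −rω cosθ/√(L²−r²sin²θ) = +29.869 rad/s.
V_P = V_A + ω_rod × AP, with AP = 0.0904 m along the rod.
Components: V_Px = −rω sinθ − a·ω_rod·sinφ = -6.1791 m/s;  V_Py = rω cosθ + a·ω_rod·cosφ = -6.8873 m/s.
|V_P| = √(V_Px² + V_Py²) = 9.2529 m/s.

9.25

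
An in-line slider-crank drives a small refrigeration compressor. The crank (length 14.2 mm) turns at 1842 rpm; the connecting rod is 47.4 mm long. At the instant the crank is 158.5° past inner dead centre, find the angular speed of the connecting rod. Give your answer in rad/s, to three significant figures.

ω = 192.9 rad/s (converted from 1842 rpm).
The rod makes angle φ with the slider axis where L sinφ = r sinθ; differentiating, L cosφ·φ̇ = r ω cosθ.
L cosφ = √(L² − r² sin²θ) = 0.047113 m.
|ω_rod| = r ω |cosθ| / √(L² − r² sin²θ) = 0.0142·192.9·0.93042/0.047113 = 54.093 rad/s.

54.1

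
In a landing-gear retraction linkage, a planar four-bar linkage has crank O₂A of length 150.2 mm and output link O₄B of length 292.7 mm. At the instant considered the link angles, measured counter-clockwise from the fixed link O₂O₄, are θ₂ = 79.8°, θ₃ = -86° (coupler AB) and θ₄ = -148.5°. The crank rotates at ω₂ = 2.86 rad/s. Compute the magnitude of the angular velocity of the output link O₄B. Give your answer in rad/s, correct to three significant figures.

0.406

ω₂ = 2.86 rad/s
Differentiating the loop-closure r₂e^{iθ₂}+r₃e^{iθ₃}=r₁+r₄e^{iθ₄} gives r₂ω₂e^{iθ₂}+r₃ω₃e^{iθ₃}=r₄ω₄e^{iθ₄}.
Eliminating the other unknown: ω₄ = r₂ω₂ sin(θ₂−θ₃) / [r₄ sin(θ₄−θ₃)].
Numerator sine = +0.24531; denominator sine = -0.88701.
Result = 0.1502·2.86·(+0.24531) / (0.2927·(-0.88701)) = -0.40588 rad/s; magnitude 0.40588 rad/s.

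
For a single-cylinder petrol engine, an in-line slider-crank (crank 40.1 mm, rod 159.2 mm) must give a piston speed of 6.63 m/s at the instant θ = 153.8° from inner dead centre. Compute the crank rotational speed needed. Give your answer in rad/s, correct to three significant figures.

For an in-line slider-crank, |v_piston| = rω|sinθ|·[1 + r cosθ/√(L² − r² sin²θ)].
With r = 0.0401 m, L = 0.1592 m, θ = 153.8°: the bracketed kinematic factor |dx/dθ| = 0.013678 m.
ω = v/|dx/dθ| = 6.63/0.013678 = 484.72 rad/s.

485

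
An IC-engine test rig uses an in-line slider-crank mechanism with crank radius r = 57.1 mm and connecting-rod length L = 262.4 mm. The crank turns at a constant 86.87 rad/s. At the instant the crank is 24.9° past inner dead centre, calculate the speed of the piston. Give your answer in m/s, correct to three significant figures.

2.50

ω = 86.87 rad/s
For an in-line slider-crank, x = r cosθ + √(L² − r² sin²θ), so v = −rω sinθ·[1 + r cosθ/√(L² − r² sin²θ)].
With r = 0.0571 m, L = 0.2624 m, θ = 24.9°: √(L² − r² sin²θ) = 0.2613 m.
v = −0.0571·86.87·0.42104·[1 + 0.0571·0.90704/0.2613] = -2.5024 m/s.
|v| = 2.5024 m/s.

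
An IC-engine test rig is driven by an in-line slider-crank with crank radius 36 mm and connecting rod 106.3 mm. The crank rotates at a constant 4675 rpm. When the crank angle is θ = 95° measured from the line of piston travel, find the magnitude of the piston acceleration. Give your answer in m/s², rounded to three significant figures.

ω = 2π·4675/60 = 489.6 rad/s
x(θ) = r cosθ + √(L² − r² sin²θ); with ω constant, a = ω²·d²x/dθ².
d²x/dθ² = −r cosθ − r²(cos2θ)/√u − r⁴ sin²2θ/(4u^{3/2}),  u = L² − r² sin²θ = 0.0100135 m².
Substituting r = 0.036 m, L = 0.1063 m, θ = 95°: d²x/dθ² = +0.015879 m.
a = ω²·d²x/dθ² = (489.6)²·(+0.015879) = +3805.9 m/s²;  |a| = 3805.9 m/s².

3810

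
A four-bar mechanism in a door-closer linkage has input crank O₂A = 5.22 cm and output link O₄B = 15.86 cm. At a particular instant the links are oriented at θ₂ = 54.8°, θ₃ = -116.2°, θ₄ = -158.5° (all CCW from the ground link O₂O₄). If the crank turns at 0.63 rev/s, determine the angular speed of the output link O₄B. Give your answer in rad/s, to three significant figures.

ω₂ = 3.958 rad/s (from 0.63 rev/s).
Differentiating the loop-closure r₂e^{iθ₂}+r₃e^{iθ₃}=r₁+r₄e^{iθ₄} gives r₂ω₂e^{iθ₂}+r₃ω₃e^{iθ₃}=r₄ω₄e^{iθ₄}.
Eliminating the other unknown: ω₄ = r₂ω₂ sin(θ₂−θ₃) / [r₄ sin(θ₄−θ₃)].
Numerator sine = +0.15643; denominator sine = -0.67301.
Result = 0.0522·3.958·(+0.15643) / (0.1586·(-0.67301)) = -0.30283 rad/s; magnitude 0.30283 rad/s.

0.303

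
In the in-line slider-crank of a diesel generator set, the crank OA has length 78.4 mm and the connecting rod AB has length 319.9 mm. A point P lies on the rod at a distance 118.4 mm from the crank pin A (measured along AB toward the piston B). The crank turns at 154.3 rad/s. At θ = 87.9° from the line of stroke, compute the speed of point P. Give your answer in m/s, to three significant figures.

ω = 154.3 rad/s.  Crank-pin speed |V_A| = rω = 12.097 m/s, perpendicular to OA.
Rod angle: sinφ = −(r/L) sinθ ⇒ φ = -14.177°; ω_rod = −rω cosθ/√(L²−r²sin²θ) = -1.4292 rad/s.
V_P = V_A + ω_rod × AP, with AP = 0.1184 m along the rod.
Components: V_Px = −rω sinθ − a·ω_rod·sinφ = -12.13 m/s;  V_Py = rω cosθ + a·ω_rod·cosφ = +0.27922 m/s.
|V_P| = √(V_Px² + V_Py²) = 12.134 m/s.

12.1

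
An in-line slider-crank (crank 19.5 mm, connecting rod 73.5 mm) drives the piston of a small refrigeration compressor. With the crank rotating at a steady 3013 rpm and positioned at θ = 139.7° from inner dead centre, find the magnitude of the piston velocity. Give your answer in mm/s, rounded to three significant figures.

3160

ω = 2π·3013/60 = 315.5 rad/s
For an in-line slider-crank, x = r cosθ + √(L² − r² sin²θ), so v = −rω sinθ·[1 + r cosθ/√(L² − r² sin²θ)].
With r = 0.0195 m, L = 0.0735 m, θ = 139.7°: √(L² − r² sin²θ) = 0.07241 m.
v = −0.0195·315.5·0.64679·[1 + 0.0195·-0.76267/0.07241] = -3.1621 m/s.
|v| = 3.1621 m/s = 3162.1 mm/s.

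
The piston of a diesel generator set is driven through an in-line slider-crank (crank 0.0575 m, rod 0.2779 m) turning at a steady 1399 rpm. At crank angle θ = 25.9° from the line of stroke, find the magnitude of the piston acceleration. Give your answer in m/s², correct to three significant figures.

ω = 2π·1399/60 = 146.5 rad/s
x(θ) = r cosθ + √(L² − r² sin²θ); with ω constant, a = ω²·d²x/dθ².
d²x/dθ² = −r cosθ − r²(cos2θ)/√u − r⁴ sin²2θ/(4u^{3/2}),  u = L² − r² sin²θ = 0.0765976 m².
Substituting r = 0.0575 m, L = 0.2779 m, θ = 25.9°: d²x/dθ² = -0.059192 m.
a = ω²·d²x/dθ² = (146.5)²·(-0.059192) = -1270.4 m/s²;  |a| = 1270.4 m/s².

1270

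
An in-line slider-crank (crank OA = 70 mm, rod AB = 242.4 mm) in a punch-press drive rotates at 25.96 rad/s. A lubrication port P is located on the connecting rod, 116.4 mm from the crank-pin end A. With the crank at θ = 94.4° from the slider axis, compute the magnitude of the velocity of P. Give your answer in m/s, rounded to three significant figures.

ω = 25.96 rad/s.  Crank-pin speed |V_A| = rω = 1.8172 m/s, perpendicular to OA.
Rod angle: sinφ = −(r/L) sinθ ⇒ φ = -16.734°; ω_rod = −rω cosθ/√(L²−r²sin²θ) = +0.60057 rad/s.
V_P = V_A + ω_rod × AP, with AP = 0.1164 m along the rod.
Components: V_Px = −rω sinθ − a·ω_rod·sinφ = -1.7917 m/s;  V_Py = rω cosθ + a·ω_rod·cosφ = -0.072468 m/s.
|V_P| = √(V_Px² + V_Py²) = 1.7932 m/s.

1.79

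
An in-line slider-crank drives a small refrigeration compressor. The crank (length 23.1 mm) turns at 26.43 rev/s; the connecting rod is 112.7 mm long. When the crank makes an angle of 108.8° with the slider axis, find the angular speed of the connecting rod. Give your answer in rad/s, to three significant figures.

ω = 166.1 rad/s (converted from 26.43 rev/s).
The rod makes angle φ with the slider axis where L sinφ = r sinθ; differentiating, L cosφ·φ̇ = r ω cosθ.
L cosφ = √(L² − r² sin²θ) = 0.11056 m.
|ω_rod| = r ω |cosθ| / √(L² − r² sin²θ) = 0.0231·166.1·0.32227/0.11056 = 11.182 rad/s.

11.2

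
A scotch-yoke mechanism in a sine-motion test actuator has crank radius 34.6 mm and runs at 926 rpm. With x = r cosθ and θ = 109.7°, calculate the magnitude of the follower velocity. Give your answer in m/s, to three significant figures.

3.16

ω = 96.97 rad/s (from 926 rpm).
x = r cosθ ⇒ ẋ = −rω sinθ.
|v| = rω|sinθ| = 0.0346·96.97·|sin 109.7°| = 3.1588 m/s.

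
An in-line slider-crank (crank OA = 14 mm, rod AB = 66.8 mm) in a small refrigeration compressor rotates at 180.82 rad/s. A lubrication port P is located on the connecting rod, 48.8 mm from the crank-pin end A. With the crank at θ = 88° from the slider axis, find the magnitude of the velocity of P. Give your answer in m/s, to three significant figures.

ω = 180.8 rad/s.  Crank-pin speed |V_A| = rω = 2.5315 m/s, perpendicular to OA.
Rod angle: sinφ = −(r/L) sinθ ⇒ φ = -12.090°; ω_rod = −rω cosθ/√(L²−r²sin²θ) = -1.3526 rad/s.
V_P = V_A + ω_rod × AP, with AP = 0.0488 m along the rod.
Components: V_Px = −rω sinθ − a·ω_rod·sinφ = -2.5438 m/s;  V_Py = rω cosθ + a·ω_rod·cosφ = +0.023806 m/s.
|V_P| = √(V_Px² + V_Py²) = 2.5439 m/s.

2.54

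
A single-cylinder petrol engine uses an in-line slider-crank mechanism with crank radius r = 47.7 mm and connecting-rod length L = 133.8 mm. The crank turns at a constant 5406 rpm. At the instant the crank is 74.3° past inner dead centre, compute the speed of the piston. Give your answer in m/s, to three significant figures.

28.7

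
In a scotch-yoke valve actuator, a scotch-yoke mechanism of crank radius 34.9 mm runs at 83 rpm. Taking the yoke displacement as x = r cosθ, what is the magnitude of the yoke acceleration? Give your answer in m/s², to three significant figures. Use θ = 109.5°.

ω = 8.692 rad/s (from 83 rpm).
x = r cosθ ⇒ ẍ = −rω² cosθ (ω constant).
|a| = rω²|cosθ| = 0.0349·(8.692)²·|cos 109.5°| = 0.8801 m/s².

0.880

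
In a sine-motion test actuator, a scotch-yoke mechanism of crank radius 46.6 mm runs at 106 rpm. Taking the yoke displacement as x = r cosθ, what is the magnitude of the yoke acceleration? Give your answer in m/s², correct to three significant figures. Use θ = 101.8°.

1.17

ω = 11.1 rad/s (from 106 rpm).
x = r cosθ ⇒ ẍ = −rω² cosθ (ω constant).
|a| = rω²|cosθ| = 0.0466·(11.1)²·|cos 101.8°| = 1.1742 m/s².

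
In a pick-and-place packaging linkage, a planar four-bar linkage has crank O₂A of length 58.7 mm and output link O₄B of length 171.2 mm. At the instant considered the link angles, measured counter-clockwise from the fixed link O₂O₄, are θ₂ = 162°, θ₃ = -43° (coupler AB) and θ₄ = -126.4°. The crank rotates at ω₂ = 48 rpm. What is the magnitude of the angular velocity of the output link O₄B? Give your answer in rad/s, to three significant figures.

0.733

ω₂ = 5.027 rad/s (from 48 rpm).
Differentiating the loop-closure r₂e^{iθ₂}+r₃e^{iθ₃}=r₁+r₄e^{iθ₄} gives r₂ω₂e^{iθ₂}+r₃ω₃e^{iθ₃}=r₄ω₄e^{iθ₄}.
Eliminating the other unknown: ω₄ = r₂ω₂ sin(θ₂−θ₃) / [r₄ sin(θ₄−θ₃)].
Numerator sine = -0.42262; denominator sine = -0.99337.
Result = 0.0587·5.027·(-0.42262) / (0.1712·(-0.99337)) = +0.73323 rad/s; magnitude 0.73323 rad/s.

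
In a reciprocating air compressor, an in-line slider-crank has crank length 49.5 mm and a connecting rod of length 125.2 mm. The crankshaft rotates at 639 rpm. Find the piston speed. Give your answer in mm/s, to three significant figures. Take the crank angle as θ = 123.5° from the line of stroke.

ω = 2π·639/60 = 66.92 rad/s
For an in-line slider-crank, x = r cosθ + √(L² − r² sin²θ), so v = −rω sinθ·[1 + r cosθ/√(L² − r² sin²θ)].
With r = 0.0495 m, L = 0.1252 m, θ = 123.5°: √(L² − r² sin²θ) = 0.1182 m.
v = −0.0495·66.92·0.83389·[1 + 0.0495·-0.55194/0.1182] = -2.1237 m/s.
|v| = 2.1237 m/s = 2123.7 mm/s.

2120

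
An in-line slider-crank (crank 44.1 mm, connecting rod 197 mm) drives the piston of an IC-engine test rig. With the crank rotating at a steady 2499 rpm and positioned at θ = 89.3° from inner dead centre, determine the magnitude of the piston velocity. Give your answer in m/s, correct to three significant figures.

ω = 2π·2499/60 = 261.7 rad/s
For an in-line slider-crank, x = r cosθ + √(L² − r² sin²θ), so v = −rω sinθ·[1 + r cosθ/√(L² − r² sin²θ)].
With r = 0.0441 m, L = 0.197 m, θ = 89.3°: √(L² − r² sin²θ) = 0.192 m.
v = −0.0441·261.7·0.99993·[1 + 0.0441·0.01222/0.192] = -11.572 m/s.
|v| = 11.572 m/s.

11.6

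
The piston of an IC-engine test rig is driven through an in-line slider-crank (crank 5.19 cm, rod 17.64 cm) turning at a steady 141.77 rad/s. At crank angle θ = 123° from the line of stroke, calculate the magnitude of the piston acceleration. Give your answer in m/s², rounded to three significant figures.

691

ω = 141.8 rad/s
x(θ) = r cosθ + √(L² − r² sin²θ); with ω constant, a = ω²·d²x/dθ².
d²x/dθ² = −r cosθ − r²(cos2θ)/√u − r⁴ sin²2θ/(4u^{3/2}),  u = L² − r² sin²θ = 0.0292224 m².
Substituting r = 0.0519 m, L = 0.1764 m, θ = 123°: d²x/dθ² = +0.034373 m.
a = ω²·d²x/dθ² = (141.8)²·(+0.034373) = +690.85 m/s²;  |a| = 690.85 m/s².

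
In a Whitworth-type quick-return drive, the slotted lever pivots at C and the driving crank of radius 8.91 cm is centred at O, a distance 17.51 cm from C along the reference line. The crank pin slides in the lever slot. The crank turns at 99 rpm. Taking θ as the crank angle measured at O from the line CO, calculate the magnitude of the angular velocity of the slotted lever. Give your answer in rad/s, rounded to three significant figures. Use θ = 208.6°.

5.33

ω = 10.37 rad/s (from 99 rpm).
Crank pin A relative to C: A = (d + r cosθ, r sinθ); lever angle φ = atan2(r sinθ, d + r cosθ).
Differentiating tanφ: φ̇ = rω(d cosθ + r)/(d² + r² + 2dr cosθ).
d² + r² + 2dr cosθ = |CA|² = 0.0112033 m²;  d cosθ + r = -0.064635 m.
|ω_lever| = |0.0891·10.37·-0.064635| / 0.0112033 = 5.3292 rad/s.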